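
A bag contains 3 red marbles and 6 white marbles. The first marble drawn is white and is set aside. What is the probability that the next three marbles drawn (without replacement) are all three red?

After the first draw, 3 of the remaining 8 marbles are red.
P = 3/8 × 2/7 × 1/6 = 6/336 = 1/56.

1/56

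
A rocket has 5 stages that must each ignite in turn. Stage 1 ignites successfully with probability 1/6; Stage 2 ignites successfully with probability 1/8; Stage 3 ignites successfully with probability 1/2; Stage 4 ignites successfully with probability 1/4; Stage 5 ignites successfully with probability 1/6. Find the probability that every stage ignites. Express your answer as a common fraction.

1/2304

Multiplying along the chain,
P = 1/6 × 1/8 × 1/2 × 1/4 × 1/6 = 1/2304.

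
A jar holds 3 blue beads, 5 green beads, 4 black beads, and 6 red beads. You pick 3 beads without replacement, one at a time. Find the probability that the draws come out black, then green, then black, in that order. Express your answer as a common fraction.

5/408

Each draw changes the counts, so multiply the conditional probabilities along the sequence:
P = 4/18 × 5/17 × 3/16 = 60/4896 = 5/408.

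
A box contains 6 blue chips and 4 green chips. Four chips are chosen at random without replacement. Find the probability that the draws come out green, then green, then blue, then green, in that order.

Multiply the probability of each draw given the previous ones:
P = 4/10 × 3/9 × 6/8 × 2/7 = 144/5040 = 1/35.

1/35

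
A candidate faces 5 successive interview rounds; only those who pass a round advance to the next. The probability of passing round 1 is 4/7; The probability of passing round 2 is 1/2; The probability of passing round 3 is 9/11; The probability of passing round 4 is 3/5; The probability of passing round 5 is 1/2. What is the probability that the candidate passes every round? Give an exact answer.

27/385

Each stage is reached only if all earlier stages succeed, so
P = 4/7 × 1/2 × 9/11 × 3/5 × 1/2 = 108/1540 = 27/385.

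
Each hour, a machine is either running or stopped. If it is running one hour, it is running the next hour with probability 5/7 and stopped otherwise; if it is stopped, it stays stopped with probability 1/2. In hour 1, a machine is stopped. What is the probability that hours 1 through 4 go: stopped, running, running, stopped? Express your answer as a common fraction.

Hour 1 is given. For each transition, use the conditional probability from the current state:
P(running | stopped) = 1/2; P(running | running) = 5/7; P(stopped | running) = 2/7.
P = 1/2 × 5/7 × 2/7 = 10/98 = 5/49.

5/49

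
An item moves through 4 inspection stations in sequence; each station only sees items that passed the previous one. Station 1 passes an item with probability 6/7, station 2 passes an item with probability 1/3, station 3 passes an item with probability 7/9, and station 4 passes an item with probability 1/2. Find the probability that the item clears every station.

1/9

The events are sequential, so multiply the conditional probabilities:
P = 6/7 × 1/3 × 7/9 × 1/2 = 42/378 = 1/9.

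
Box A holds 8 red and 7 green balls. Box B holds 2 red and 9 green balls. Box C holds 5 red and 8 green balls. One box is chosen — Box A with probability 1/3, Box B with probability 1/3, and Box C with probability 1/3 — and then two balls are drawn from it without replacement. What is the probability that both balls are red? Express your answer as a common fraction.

886/6435

From Box A: P(both red) = (8/15)(7/14) = 4/15.
From Box B: P(both red) = (2/11)(1/10) = 1/55.
From Box C: P(both red) = (5/13)(4/12) = 5/39.
Total probability = (1/3)(4/15) + (1/3)(1/55) + (1/3)(5/39) = 886/6435.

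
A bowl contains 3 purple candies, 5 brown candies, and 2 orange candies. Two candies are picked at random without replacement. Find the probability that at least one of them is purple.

P(no purple) = 7/10 × 6/9 = 42/90 = 7/15.
P(at least one) = 1 − 7/15 = 8/15.

8/15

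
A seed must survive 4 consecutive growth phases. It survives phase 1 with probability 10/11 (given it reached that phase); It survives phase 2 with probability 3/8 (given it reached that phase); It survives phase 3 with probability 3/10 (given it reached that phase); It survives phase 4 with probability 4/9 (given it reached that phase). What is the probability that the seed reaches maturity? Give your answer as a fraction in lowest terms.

Each stage is reached only if all earlier stages succeed, so
P = 10/11 × 3/8 × 3/10 × 4/9 = 360/7920 = 1/22.

1/22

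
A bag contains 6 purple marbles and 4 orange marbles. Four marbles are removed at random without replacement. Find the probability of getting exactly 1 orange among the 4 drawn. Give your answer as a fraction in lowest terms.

8/21

One ordering (orange drawn first) has probability 4/10 × 6/9 × 5/8 × 4/7 = 480/5040 = 2/21.
There are C(4,1) = 4 such orderings, each equally likely, so P = 4 × 2/21 = 8/21.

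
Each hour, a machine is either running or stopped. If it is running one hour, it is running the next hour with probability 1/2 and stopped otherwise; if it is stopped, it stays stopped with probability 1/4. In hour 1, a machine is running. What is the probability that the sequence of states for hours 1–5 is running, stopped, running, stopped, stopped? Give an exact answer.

3/64

Hour 1 is given. For each transition, use the conditional probability from the current state:
P(stopped | running) = 1/2; P(running | stopped) = 3/4; P(stopped | running) = 1/2; P(stopped | stopped) = 1/4.
P = 1/2 × 3/4 × 1/2 × 1/4 = 3/64.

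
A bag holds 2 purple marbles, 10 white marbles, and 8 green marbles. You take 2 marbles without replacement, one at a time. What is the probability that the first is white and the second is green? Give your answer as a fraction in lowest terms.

Chain rule:
P = 10/20 × 8/19 = 80/380 = 4/19.

4/19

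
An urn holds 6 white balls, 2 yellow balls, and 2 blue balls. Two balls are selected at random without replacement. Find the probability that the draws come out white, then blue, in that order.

2/15

Each draw changes the counts, so multiply the conditional probabilities along the sequence:
P = 6/10 × 2/9 = 12/90 = 2/15.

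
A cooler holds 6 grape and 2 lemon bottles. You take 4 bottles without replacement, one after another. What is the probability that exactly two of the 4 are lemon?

3/14

One ordering (lemon drawn first) has probability 2/8 × 1/7 × 6/6 × 5/5 = 60/1680 = 1/28.
There are C(4,2) = 6 such orderings, each equally likely, so P = 6 × 1/28 = 3/14.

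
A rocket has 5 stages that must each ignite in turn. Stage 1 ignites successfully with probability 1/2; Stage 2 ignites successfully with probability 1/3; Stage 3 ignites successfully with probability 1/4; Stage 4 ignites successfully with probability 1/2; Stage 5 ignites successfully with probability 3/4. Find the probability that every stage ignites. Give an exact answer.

Multiplying along the chain,
P = 1/2 × 1/3 × 1/4 × 1/2 × 3/4 = 3/192 = 1/64.

1/64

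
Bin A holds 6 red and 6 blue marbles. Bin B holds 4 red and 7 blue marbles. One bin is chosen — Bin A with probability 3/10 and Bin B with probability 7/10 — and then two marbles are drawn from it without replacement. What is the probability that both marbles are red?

From Bin A: P(both red) = (6/12)(5/11) = 5/22.
From Bin B: P(both red) = (4/11)(3/10) = 6/55.
Total probability = (3/10)(5/22) + (7/10)(6/55) = 159/1100.

159/1100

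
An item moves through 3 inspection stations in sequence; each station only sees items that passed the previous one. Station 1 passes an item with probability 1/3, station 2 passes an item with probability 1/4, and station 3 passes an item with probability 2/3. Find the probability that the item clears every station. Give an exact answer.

1/18

Each stage is reached only if all earlier stages succeed, so
P = 1/3 × 1/4 × 2/3 = 2/36 = 1/18.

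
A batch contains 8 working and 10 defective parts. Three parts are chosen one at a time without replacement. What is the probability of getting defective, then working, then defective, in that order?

5/34

Chain rule:
P = 10/18 × 8/17 × 9/16 = 720/4896 = 5/34.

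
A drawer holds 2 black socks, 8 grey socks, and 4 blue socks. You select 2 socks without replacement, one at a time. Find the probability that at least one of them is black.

25/91

P(no black) = 12/14 × 11/13 = 132/182 = 66/91.
P(at least one) = 1 − 66/91 = 25/91.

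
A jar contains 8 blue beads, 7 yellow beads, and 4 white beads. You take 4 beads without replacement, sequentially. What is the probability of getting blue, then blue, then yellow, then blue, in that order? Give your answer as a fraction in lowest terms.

Multiply the probability of each draw given the previous ones:
P = 8/19 × 7/18 × 7/17 × 6/16 = 2352/93024 = 49/1938.

49/1938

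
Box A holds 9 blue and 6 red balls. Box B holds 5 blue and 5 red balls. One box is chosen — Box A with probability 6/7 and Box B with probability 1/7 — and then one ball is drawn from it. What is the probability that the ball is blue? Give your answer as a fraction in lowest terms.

From Box A: P(blue) = 9/15.
From Box B: P(blue) = 5/10.
Total probability = (6/7)(9/15) + (1/7)(5/10) = 41/70.

41/70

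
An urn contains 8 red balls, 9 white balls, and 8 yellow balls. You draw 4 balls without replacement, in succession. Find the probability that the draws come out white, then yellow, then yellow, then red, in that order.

Multiply the probability of each draw given the previous ones:
P = 9/25 × 8/24 × 7/23 × 8/22 = 4032/303600 = 84/6325.

84/6325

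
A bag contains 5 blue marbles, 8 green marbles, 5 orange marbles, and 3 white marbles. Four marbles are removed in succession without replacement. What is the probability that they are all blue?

1/1197

P(all blue) = 5/21 × 4/20 × 3/19 × 2/18 = 120/143640 = 1/1197.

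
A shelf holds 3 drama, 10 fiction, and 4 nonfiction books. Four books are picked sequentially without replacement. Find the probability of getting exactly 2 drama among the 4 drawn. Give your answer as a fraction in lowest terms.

One ordering (drama drawn first) has probability 3/17 × 2/16 × 14/15 × 13/14 = 1092/57120 = 13/680.
There are C(4,2) = 6 such orderings, each equally likely, so P = 6 × 13/680 = 39/340.

39/340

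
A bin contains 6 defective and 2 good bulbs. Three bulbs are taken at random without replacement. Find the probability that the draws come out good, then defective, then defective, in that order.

Each draw changes the counts, so multiply the conditional probabilities along the sequence:
P = 2/8 × 6/7 × 5/6 = 60/336 = 5/28.

5/28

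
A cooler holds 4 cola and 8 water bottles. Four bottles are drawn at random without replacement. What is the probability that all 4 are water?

P = 8/12 × 7/11 × 6/10 × 5/9 = 1680/11880 = 14/99.

14/99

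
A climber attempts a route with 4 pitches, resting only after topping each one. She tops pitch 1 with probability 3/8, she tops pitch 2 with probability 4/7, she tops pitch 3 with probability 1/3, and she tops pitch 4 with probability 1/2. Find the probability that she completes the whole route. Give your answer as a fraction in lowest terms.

1/28

The events are sequential, so multiply the conditional probabilities:
P = 3/8 × 4/7 × 1/3 × 1/2 = 12/336 = 1/28.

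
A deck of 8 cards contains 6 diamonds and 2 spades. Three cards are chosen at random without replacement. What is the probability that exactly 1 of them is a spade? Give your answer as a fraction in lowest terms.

15/28

One ordering (a spade drawn first) has probability 2/8 × 6/7 × 5/6 = 60/336 = 5/28.
There are C(3,1) = 3 such orderings, each equally likely, so P = 3 × 5/28 = 15/28.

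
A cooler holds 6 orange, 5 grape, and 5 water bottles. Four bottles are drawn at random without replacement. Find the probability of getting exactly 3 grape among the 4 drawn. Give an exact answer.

11/182

One ordering (grape drawn first) has probability 5/16 × 4/15 × 3/14 × 11/13 = 660/43680 = 11/728.
There are C(4,3) = 4 such orderings, each equally likely, so P = 4 × 11/728 = 11/182.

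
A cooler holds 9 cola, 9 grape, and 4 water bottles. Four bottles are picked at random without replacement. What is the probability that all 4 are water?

P = 4/22 × 3/21 × 2/20 × 1/19 = 24/175560 = 1/7315.

1/7315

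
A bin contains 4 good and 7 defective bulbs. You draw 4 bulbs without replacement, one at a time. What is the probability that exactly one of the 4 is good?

One ordering (good drawn first) has probability 4/11 × 7/10 × 6/9 × 5/8 = 840/7920 = 7/66.
There are C(4,1) = 4 such orderings, each equally likely, so P = 4 × 7/66 = 14/33.

14/33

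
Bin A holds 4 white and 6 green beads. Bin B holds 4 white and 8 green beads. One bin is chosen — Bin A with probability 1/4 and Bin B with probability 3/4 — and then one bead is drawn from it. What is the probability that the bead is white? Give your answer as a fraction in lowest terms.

From Bin A: P(white) = 4/10.
From Bin B: P(white) = 4/12.
Total probability = (1/4)(4/10) + (3/4)(4/12) = 7/20.

7/20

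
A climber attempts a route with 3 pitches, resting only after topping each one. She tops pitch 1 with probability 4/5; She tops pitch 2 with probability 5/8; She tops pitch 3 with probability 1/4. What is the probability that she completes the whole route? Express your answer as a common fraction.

1/8

The events are sequential, so multiply the conditional probabilities:
P = 4/5 × 5/8 × 1/4 = 20/160 = 1/8.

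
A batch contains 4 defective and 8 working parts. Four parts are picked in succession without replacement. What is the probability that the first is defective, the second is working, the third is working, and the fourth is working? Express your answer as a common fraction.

Chain rule:
P = 4/12 × 8/11 × 7/10 × 6/9 = 1344/11880 = 56/495.

56/495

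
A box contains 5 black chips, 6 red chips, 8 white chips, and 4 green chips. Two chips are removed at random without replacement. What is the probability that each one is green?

6/253

P(all green) = 4/23 × 3/22 = 12/506 = 6/253.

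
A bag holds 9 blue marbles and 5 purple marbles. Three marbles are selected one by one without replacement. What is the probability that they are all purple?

5/182

P(every draw is purple) = 5/14 × 4/13 × 3/12 = 60/2184 = 5/182.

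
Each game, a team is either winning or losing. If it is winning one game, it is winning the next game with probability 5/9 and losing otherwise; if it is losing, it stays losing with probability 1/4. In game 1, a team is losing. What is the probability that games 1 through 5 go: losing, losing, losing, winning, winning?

5/192

Game 1 is given. For each transition, use the conditional probability from the current state:
P(losing | losing) = 1/4; P(losing | losing) = 1/4; P(winning | losing) = 3/4; P(winning | winning) = 5/9.
P = 1/4 × 1/4 × 3/4 × 5/9 = 15/576 = 5/192.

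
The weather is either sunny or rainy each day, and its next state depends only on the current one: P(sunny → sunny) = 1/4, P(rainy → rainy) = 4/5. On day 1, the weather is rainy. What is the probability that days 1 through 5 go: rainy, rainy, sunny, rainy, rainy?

12/125

Day 1 is given. For each transition, use the conditional probability from the current state:
P(rainy | rainy) = 4/5; P(sunny | rainy) = 1/5; P(rainy | sunny) = 3/4; P(rainy | rainy) = 4/5.
P = 4/5 × 1/5 × 3/4 × 4/5 = 48/500 = 12/125.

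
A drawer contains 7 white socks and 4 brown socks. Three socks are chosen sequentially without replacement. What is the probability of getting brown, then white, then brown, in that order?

Chain rule:
P = 4/11 × 7/10 × 3/9 = 84/990 = 14/165.

14/165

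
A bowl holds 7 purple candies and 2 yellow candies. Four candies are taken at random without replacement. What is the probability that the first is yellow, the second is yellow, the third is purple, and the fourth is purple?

Each draw changes the counts, so multiply the conditional probabilities along the sequence:
P = 2/9 × 1/8 × 7/7 × 6/6 = 84/3024 = 1/36.

1/36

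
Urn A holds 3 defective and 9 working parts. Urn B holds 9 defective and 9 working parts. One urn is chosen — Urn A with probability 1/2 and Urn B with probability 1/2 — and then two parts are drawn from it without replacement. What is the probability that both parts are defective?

105/748

From Urn A: P(both defective) = (3/12)(2/11) = 1/22.
From Urn B: P(both defective) = (9/18)(8/17) = 4/17.
Total probability = (1/2)(1/22) + (1/2)(4/17) = 105/748.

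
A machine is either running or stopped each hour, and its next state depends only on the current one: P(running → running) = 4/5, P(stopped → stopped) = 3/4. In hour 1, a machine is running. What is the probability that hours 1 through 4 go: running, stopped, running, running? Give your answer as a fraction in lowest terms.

Hour 1 is given. For each transition, use the conditional probability from the current state:
P(stopped | running) = 1/5; P(running | stopped) = 1/4; P(running | running) = 4/5.
P = 1/5 × 1/4 × 4/5 = 4/100 = 1/25.

1/25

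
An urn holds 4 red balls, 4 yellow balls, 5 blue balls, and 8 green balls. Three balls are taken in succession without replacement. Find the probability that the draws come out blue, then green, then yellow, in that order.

Each draw changes the counts, so multiply the conditional probabilities along the sequence:
P = 5/21 × 8/20 × 4/19 = 160/7980 = 8/399.

8/399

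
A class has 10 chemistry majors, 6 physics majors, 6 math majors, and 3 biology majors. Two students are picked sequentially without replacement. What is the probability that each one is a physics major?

P(every draw is a physics major) = 6/25 × 5/24 = 30/600 = 1/20.

1/20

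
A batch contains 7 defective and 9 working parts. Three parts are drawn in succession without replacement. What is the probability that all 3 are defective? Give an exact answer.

P(every draw is defective) = 7/16 × 6/15 × 5/14 = 210/3360 = 1/16.

1/16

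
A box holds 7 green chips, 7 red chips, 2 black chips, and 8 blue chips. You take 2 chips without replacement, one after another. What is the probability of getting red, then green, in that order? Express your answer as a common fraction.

49/552

Chain rule:
P = 7/24 × 7/23 = 49/552.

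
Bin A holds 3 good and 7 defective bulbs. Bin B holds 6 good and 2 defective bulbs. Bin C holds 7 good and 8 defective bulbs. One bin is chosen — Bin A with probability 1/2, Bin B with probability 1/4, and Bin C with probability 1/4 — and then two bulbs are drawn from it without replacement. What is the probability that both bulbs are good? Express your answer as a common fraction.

73/336

From Bin A: P(both good) = (3/10)(2/9) = 1/15.
From Bin B: P(both good) = (6/8)(5/7) = 15/28.
From Bin C: P(both good) = (7/15)(6/14) = 1/5.
Total probability = (1/2)(1/15) + (1/4)(15/28) + (1/4)(1/5) = 73/336.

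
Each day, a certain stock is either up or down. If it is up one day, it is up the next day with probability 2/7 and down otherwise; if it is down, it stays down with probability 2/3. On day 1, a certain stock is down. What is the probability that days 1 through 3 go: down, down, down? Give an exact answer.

Day 1 is given. For each transition, use the conditional probability from the current state:
P(down | down) = 2/3; P(down | down) = 2/3.
P = 2/3 × 2/3 = 4/9.

4/9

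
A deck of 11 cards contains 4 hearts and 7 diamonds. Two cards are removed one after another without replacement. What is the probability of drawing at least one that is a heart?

P(no hearts) = 7/11 × 6/10 = 42/110 = 21/55.
P(at least one) = 1 − 21/55 = 34/55.

34/55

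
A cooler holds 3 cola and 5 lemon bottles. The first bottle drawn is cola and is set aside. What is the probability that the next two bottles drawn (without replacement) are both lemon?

10/21

After the first draw, 5 of the remaining 7 bottles are lemon.
P = 5/7 × 4/6 = 20/42 = 10/21.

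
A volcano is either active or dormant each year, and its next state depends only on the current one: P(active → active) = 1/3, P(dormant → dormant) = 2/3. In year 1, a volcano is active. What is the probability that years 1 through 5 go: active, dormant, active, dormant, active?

4/81

Year 1 is given. For each transition, use the conditional probability from the current state:
P(dormant | active) = 2/3; P(active | dormant) = 1/3; P(dormant | active) = 2/3; P(active | dormant) = 1/3.
P = 2/3 × 1/3 × 2/3 × 1/3 = 4/81.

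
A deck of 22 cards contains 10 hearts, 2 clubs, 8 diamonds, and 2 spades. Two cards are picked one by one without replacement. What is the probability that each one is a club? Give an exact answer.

P = 2/22 × 1/21 = 2/462 = 1/231.

1/231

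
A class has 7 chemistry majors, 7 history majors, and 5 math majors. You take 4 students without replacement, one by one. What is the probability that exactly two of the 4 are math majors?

455/1938

One ordering (math majors drawn first) has probability 5/19 × 4/18 × 14/17 × 13/16 = 3640/93024 = 455/11628.
There are C(4,2) = 6 such orderings, each equally likely, so P = 6 × 455/11628 = 455/1938.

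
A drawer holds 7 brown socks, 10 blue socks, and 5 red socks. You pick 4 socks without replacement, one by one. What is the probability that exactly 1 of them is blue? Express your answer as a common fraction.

One ordering (blue drawn first) has probability 10/22 × 12/21 × 11/20 × 10/19 = 13200/175560 = 10/133.
There are C(4,1) = 4 such orderings, each equally likely, so P = 4 × 10/133 = 40/133.

40/133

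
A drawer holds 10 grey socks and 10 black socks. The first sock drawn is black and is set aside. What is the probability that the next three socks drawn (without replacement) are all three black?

With the first sock removed, 9 black remain out of 19.
P = 9/19 × 8/18 × 7/17 = 504/5814 = 28/323.

28/323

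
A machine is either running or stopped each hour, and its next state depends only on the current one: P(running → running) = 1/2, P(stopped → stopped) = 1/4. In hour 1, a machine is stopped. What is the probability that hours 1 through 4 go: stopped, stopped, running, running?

3/32

Hour 1 is given. For each transition, use the conditional probability from the current state:
P(stopped | stopped) = 1/4; P(running | stopped) = 3/4; P(running | running) = 1/2.
P = 1/4 × 3/4 × 1/2 = 3/32.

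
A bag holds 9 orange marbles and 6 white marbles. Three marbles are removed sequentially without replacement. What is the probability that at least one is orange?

P(no orange) = 6/15 × 5/14 × 4/13 = 120/2730 = 4/91.
P(at least one) = 1 − 4/91 = 87/91.

87/91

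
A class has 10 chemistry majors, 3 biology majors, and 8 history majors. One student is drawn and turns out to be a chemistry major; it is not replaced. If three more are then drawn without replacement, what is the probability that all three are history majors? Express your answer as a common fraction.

14/285

With the first student removed, 8 history majors remain out of 20.
P = 8/20 × 7/19 × 6/18 = 336/6840 = 14/285.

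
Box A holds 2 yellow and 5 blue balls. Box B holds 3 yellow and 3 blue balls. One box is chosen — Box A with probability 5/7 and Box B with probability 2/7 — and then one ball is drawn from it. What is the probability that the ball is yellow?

17/49

From Box A: P(yellow) = 2/7.
From Box B: P(yellow) = 3/6.
Total probability = (5/7)(2/7) + (2/7)(3/6) = 17/49.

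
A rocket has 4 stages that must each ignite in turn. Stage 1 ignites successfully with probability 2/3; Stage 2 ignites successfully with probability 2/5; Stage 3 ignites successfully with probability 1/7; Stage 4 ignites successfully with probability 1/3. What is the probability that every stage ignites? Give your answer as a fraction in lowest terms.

4/315

Each stage is reached only if all earlier stages succeed, so
P = 2/3 × 2/5 × 1/7 × 1/3 = 4/315.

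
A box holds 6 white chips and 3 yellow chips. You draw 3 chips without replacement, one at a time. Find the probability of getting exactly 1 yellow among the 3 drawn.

15/28

One ordering (yellow drawn first) has probability 3/9 × 6/8 × 5/7 = 90/504 = 5/28.
There are C(3,1) = 3 such orderings, each equally likely, so P = 3 × 5/28 = 15/28.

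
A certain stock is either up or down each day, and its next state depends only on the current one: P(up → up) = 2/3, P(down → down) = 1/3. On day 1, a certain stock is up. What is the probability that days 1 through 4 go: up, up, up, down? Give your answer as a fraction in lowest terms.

4/27

Day 1 is given. For each transition, use the conditional probability from the current state:
P(up | up) = 2/3; P(up | up) = 2/3; P(down | up) = 1/3.
P = 2/3 × 2/3 × 1/3 = 4/27.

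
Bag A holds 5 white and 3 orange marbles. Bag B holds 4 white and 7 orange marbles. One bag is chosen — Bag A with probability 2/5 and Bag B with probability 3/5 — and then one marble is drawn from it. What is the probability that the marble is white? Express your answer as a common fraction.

103/220

From Bag A: P(white) = 5/8.
From Bag B: P(white) = 4/11.
Total probability = (2/5)(5/8) + (3/5)(4/11) = 103/220.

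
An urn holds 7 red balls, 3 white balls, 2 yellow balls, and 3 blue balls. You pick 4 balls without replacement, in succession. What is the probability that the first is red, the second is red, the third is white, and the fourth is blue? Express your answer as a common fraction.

3/260

Chain rule:
P = 7/15 × 6/14 × 3/13 × 3/12 = 378/32760 = 3/260.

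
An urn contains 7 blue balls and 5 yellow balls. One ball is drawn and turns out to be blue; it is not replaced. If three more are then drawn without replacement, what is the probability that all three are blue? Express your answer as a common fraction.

4/33

With the first ball removed, 6 blue remain out of 11.
P = 6/11 × 5/10 × 4/9 = 120/990 = 4/33.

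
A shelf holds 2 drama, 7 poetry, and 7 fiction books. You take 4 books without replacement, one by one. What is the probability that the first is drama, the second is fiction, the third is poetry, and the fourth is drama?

7/3120

Multiply the probability of each draw given the previous ones:
P = 2/16 × 7/15 × 7/14 × 1/13 = 98/43680 = 7/3120.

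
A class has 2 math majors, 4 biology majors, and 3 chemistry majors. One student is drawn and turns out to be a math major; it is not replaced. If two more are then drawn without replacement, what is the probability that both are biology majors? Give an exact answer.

With the first student removed, 4 biology majors remain out of 8.
P = 4/8 × 3/7 = 12/56 = 3/14.

3/14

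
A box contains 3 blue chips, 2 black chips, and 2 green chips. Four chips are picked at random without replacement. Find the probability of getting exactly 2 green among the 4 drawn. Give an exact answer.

One ordering (green drawn first) has probability 2/7 × 1/6 × 5/5 × 4/4 = 40/840 = 1/21.
There are C(4,2) = 6 such orderings, each equally likely, so P = 6 × 1/21 = 2/7.

2/7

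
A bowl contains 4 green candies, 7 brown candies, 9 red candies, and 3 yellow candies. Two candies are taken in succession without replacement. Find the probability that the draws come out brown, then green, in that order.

Each draw changes the counts, so multiply the conditional probabilities along the sequence:
P = 7/23 × 4/22 = 28/506 = 14/253.

14/253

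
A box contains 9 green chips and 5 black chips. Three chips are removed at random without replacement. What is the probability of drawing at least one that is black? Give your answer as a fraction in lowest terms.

P(no black) = 9/14 × 8/13 × 7/12 = 504/2184 = 3/13.
P(at least one) = 1 − 3/13 = 10/13.

10/13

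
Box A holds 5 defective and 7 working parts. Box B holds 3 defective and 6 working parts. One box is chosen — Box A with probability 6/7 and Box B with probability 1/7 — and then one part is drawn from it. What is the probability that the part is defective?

From Box A: P(defective) = 5/12.
From Box B: P(defective) = 3/9.
Total probability = (6/7)(5/12) + (1/7)(3/9) = 17/42.

17/42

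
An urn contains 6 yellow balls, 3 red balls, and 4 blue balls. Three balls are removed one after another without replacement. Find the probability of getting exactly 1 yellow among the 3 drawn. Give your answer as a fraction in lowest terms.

63/143

One ordering (yellow drawn first) has probability 6/13 × 7/12 × 6/11 = 252/1716 = 21/143.
There are C(3,1) = 3 such orderings, each equally likely, so P = 3 × 21/143 = 63/143.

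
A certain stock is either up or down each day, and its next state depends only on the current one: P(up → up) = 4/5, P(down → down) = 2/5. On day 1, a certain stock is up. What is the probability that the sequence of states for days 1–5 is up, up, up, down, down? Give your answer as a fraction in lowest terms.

Day 1 is given. For each transition, use the conditional probability from the current state:
P(up | up) = 4/5; P(up | up) = 4/5; P(down | up) = 1/5; P(down | down) = 2/5.
P = 4/5 × 4/5 × 1/5 × 2/5 = 32/625.

32/625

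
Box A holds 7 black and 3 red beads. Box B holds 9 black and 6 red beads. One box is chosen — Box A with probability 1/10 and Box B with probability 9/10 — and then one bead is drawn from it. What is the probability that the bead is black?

From Box A: P(black) = 7/10.
From Box B: P(black) = 9/15.
Total probability = (1/10)(7/10) + (9/10)(9/15) = 61/100.

61/100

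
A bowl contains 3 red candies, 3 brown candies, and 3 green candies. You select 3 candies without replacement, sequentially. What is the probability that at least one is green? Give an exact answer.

16/21

P(no green) = 6/9 × 5/8 × 4/7 = 120/504 = 5/21.
P(at least one) = 1 − 5/21 = 16/21.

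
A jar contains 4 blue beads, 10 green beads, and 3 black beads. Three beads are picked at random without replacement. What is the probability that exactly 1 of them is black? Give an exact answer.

273/680

One ordering (black drawn first) has probability 3/17 × 14/16 × 13/15 = 546/4080 = 91/680.
There are C(3,1) = 3 such orderings, each equally likely, so P = 3 × 91/680 = 273/680.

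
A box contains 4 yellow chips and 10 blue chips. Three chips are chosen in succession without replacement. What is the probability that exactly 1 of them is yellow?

One ordering (yellow drawn first) has probability 4/14 × 10/13 × 9/12 = 360/2184 = 15/91.
There are C(3,1) = 3 such orderings, each equally likely, so P = 3 × 15/91 = 45/91.

45/91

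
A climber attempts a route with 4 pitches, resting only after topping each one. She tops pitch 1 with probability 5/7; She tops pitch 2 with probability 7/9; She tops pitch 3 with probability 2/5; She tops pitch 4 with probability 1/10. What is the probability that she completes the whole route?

1/45

The events are sequential, so multiply the conditional probabilities:
P = 5/7 × 7/9 × 2/5 × 1/10 = 70/3150 = 1/45.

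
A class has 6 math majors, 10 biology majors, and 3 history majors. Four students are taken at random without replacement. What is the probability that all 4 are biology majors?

35/646

P(all biology majors) = 10/19 × 9/18 × 8/17 × 7/16 = 5040/93024 = 35/646.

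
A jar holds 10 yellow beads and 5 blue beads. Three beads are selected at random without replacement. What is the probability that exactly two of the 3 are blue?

20/91

One ordering (blue drawn first) has probability 5/15 × 4/14 × 10/13 = 200/2730 = 20/273.
There are C(3,2) = 3 such orderings, each equally likely, so P = 3 × 20/273 = 20/91.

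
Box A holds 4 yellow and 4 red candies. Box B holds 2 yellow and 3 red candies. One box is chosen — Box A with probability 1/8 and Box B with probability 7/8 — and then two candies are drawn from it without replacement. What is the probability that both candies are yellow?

From Box A: P(both yellow) = (4/8)(3/7) = 3/14.
From Box B: P(both yellow) = (2/5)(1/4) = 1/10.
Total probability = (1/8)(3/14) + (7/8)(1/10) = 4/35.

4/35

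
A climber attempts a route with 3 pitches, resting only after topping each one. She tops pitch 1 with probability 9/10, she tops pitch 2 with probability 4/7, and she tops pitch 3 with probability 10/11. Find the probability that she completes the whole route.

36/77

Multiplying along the chain,
P = 9/10 × 4/7 × 10/11 = 360/770 = 36/77.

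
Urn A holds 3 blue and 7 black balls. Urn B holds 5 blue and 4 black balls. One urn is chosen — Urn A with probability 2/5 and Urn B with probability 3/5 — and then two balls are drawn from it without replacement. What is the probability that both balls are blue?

From Urn A: P(both blue) = (3/10)(2/9) = 1/15.
From Urn B: P(both blue) = (5/9)(4/8) = 5/18.
Total probability = (2/5)(1/15) + (3/5)(5/18) = 29/150.

29/150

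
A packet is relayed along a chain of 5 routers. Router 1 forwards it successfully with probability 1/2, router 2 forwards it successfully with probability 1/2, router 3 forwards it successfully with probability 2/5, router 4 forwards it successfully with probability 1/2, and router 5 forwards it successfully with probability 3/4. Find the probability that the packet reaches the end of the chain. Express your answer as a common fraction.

3/80

The events are sequential, so multiply the conditional probabilities:
P = 1/2 × 1/2 × 2/5 × 1/2 × 3/4 = 6/160 = 3/80.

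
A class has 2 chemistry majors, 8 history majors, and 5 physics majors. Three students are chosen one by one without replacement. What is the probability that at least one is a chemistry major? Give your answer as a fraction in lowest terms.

P(no chemistry majors) = 13/15 × 12/14 × 11/13 = 1716/2730 = 22/35.
P(at least one) = 1 − 22/35 = 13/35.

13/35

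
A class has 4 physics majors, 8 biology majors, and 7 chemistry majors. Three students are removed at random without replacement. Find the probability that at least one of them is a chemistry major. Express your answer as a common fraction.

P(no chemistry majors) = 12/19 × 11/18 × 10/17 = 1320/5814 = 220/969.
P(at least one) = 1 − 220/969 = 749/969.

749/969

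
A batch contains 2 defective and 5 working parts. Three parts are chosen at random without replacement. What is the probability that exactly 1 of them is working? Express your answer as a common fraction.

1/7

One ordering (working drawn first) has probability 5/7 × 2/6 × 1/5 = 10/210 = 1/21.
There are C(3,1) = 3 such orderings, each equally likely, so P = 3 × 1/21 = 1/7.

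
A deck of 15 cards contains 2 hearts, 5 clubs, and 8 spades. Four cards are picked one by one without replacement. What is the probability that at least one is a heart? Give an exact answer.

10/21

P(no hearts) = 13/15 × 12/14 × 11/13 × 10/12 = 17160/32760 = 11/21.
P(at least one) = 1 − 11/21 = 10/21.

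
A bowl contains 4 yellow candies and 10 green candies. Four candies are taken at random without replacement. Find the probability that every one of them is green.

P(all green) = 10/14 × 9/13 × 8/12 × 7/11 = 5040/24024 = 30/143.

30/143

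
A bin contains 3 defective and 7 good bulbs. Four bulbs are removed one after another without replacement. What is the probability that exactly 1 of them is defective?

1/2

One ordering (defective drawn first) has probability 3/10 × 7/9 × 6/8 × 5/7 = 630/5040 = 1/8.
There are C(4,1) = 4 such orderings, each equally likely, so P = 4 × 1/8 = 1/2.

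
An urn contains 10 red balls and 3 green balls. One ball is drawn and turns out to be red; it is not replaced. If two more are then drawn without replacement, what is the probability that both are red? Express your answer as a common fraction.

With the first ball removed, 9 red remain out of 12.
P = 9/12 × 8/11 = 72/132 = 6/11.

6/11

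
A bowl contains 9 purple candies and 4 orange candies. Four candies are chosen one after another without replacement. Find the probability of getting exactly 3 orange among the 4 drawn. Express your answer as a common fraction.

One ordering (orange drawn first) has probability 4/13 × 3/12 × 2/11 × 9/10 = 216/17160 = 9/715.
There are C(4,3) = 4 such orderings, each equally likely, so P = 4 × 9/715 = 36/715.

36/715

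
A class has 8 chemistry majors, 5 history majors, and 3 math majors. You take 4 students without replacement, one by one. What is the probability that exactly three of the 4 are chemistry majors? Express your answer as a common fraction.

16/65

One ordering (chemistry majors drawn first) has probability 8/16 × 7/15 × 6/14 × 8/13 = 2688/43680 = 4/65.
There are C(4,3) = 4 such orderings, each equally likely, so P = 4 × 4/65 = 16/65.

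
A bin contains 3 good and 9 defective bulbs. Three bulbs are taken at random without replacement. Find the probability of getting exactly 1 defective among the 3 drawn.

One ordering (defective drawn first) has probability 9/12 × 3/11 × 2/10 = 54/1320 = 9/220.
There are C(3,1) = 3 such orderings, each equally likely, so P = 3 × 9/220 = 27/220.

27/220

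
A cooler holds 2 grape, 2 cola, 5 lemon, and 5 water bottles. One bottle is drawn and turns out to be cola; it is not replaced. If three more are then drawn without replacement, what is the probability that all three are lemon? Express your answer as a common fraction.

After the first draw, 5 of the remaining 13 bottles are lemon.
P = 5/13 × 4/12 × 3/11 = 60/1716 = 5/143.

5/143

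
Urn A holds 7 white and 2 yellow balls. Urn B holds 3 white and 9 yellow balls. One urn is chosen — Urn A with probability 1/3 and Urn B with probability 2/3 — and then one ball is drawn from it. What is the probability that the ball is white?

23/54

From Urn A: P(white) = 7/9.
From Urn B: P(white) = 3/12.
Total probability = (1/3)(7/9) + (2/3)(3/12) = 23/54.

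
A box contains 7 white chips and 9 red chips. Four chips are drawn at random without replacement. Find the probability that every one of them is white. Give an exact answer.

P(all white) = 7/16 × 6/15 × 5/14 × 4/13 = 840/43680 = 1/52.

1/52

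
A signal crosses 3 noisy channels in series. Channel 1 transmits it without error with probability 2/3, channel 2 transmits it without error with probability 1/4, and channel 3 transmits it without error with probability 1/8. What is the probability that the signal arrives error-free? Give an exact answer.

1/48

Multiplying along the chain,
P = 2/3 × 1/4 × 1/8 = 2/96 = 1/48.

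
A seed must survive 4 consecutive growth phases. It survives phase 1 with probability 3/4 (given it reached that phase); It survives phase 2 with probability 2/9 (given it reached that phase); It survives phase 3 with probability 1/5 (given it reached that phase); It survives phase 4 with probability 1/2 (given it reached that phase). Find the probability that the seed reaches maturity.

1/60

Multiplying along the chain,
P = 3/4 × 2/9 × 1/5 × 1/2 = 6/360 = 1/60.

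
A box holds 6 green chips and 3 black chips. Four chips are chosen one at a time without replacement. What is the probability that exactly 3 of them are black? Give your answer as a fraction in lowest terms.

1/21

One ordering (black drawn first) has probability 3/9 × 2/8 × 1/7 × 6/6 = 36/3024 = 1/84.
There are C(4,3) = 4 such orderings, each equally likely, so P = 4 × 1/84 = 1/21.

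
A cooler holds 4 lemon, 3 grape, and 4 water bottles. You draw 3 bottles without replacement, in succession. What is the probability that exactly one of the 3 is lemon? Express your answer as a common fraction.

28/55

One ordering (lemon drawn first) has probability 4/11 × 7/10 × 6/9 = 168/990 = 28/165.
There are C(3,1) = 3 such orderings, each equally likely, so P = 3 × 28/165 = 28/55.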